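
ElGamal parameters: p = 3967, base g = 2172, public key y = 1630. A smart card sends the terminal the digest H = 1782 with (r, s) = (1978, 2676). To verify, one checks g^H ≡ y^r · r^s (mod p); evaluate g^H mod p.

2172^1782 mod 3967 = 2190

2190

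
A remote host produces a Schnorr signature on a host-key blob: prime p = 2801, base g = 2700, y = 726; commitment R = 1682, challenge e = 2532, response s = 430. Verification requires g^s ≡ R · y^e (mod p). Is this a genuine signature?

forged

g^s mod p:
2700^2 = 7290000 ≡ 1798
2700^4 ≡ 1798^2 = 3232804 ≡ 450
2700^8 ≡ 450^2 = 202500 ≡ 828
2700^16 ≡ 828^2 = 685584 ≡ 2140
2700^32 ≡ 2140^2 = 4579600 ≡ 2766
2700^64 ≡ 2766^2 = 7650756 ≡ 1225
2700^128 ≡ 1225^2 = 1500625 ≡ 2090
2700^256 ≡ 2090^2 = 4368100 ≡ 1341
430 = 256 + 128 + 32 + 8 + 4 + 2, so 2700^430 ≡ 1341·2090·2766·828·450·1798 ≡ 836 (mod 2801)
R · y^e mod p:
726^2 = 527076 ≡ 488
726^4 ≡ 488^2 = 238144 ≡ 59
726^8 ≡ 59^2 = 3481 ≡ 680
726^16 ≡ 680^2 = 462400 ≡ 235
726^32 ≡ 235^2 = 55225 ≡ 2006
726^64 ≡ 2006^2 = 4024036 ≡ 1800
726^128 ≡ 1800^2 = 3240000 ≡ 2044
726^256 ≡ 2044^2 = 4177936 ≡ 1645
726^512 ≡ 1645^2 = 2706025 ≡ 259
726^1024 ≡ 259^2 = 67081 ≡ 2658
726^2048 ≡ 2658^2 = 7064964 ≡ 842
2532 = 2048 + 256 + 128 + 64 + 32 + 4, so 726^2532 ≡ 842·1645·2044·1800·2006·59 ≡ 153 (mod 2801)
1682·153 = 257346 ≡ 2455 (mod 2801)
836 ≠ 2455; the check fails.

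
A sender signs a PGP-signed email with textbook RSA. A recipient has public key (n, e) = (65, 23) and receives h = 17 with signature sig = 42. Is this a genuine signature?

forged

sig^23 mod 65 = 48
The recovered value 48 does not match the digest 17.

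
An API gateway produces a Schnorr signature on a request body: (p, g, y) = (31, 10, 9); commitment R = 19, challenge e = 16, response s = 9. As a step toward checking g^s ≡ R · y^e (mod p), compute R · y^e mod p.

Squares mod 31: 9^1≡9, 9^2≡19, 9^4≡20, 9^8≡28, 9^16≡9
9^16 ≡ 9 (mod 31)
R · y^e ≡ 19·9 = 171 ≡ 16 (mod 31)

16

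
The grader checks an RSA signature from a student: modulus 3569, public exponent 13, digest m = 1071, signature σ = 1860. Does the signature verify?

does not verify

σ^2 ≡ 1860^2 = 3459600 ≡ 1239
σ^4 ≡ 1239^2 = 1535121 ≡ 451
σ^8 ≡ 451^2 = 203401 ≡ 3537
13 = 8 + 4 + 1, so σ^13 ≡ 3537·451·1860 ≡ 2498 (mod 3569)
2498 ≠ 1071, so verification fails.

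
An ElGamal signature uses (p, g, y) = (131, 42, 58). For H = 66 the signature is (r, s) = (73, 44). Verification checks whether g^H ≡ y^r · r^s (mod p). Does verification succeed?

Left side g^H mod p:
42^2 = 1764 ≡ 61
42^4 ≡ 61^2 = 3721 ≡ 53
42^8 ≡ 53^2 = 2809 ≡ 58
42^16 ≡ 58^2 = 3364 ≡ 89
42^32 ≡ 89^2 = 7921 ≡ 61
42^64 ≡ 61^2 = 3721 ≡ 53
66 = 64 + 2, so 42^66 ≡ 53·61 ≡ 89 (mod 131)
Right side y^r · r^s mod p:
58^2 = 3364 ≡ 89
58^4 ≡ 89^2 = 7921 ≡ 61
58^8 ≡ 61^2 = 3721 ≡ 53
58^16 ≡ 53^2 = 2809 ≡ 58
58^32 ≡ 58^2 = 3364 ≡ 89
58^64 ≡ 89^2 = 7921 ≡ 61
73 = 64 + 8 + 1, so 58^73 ≡ 61·53·58 ≡ 53 (mod 131)
73^2 = 5329 ≡ 89
73^4 ≡ 89^2 = 7921 ≡ 61
73^8 ≡ 61^2 = 3721 ≡ 53
73^16 ≡ 53^2 = 2809 ≡ 58
73^32 ≡ 58^2 = 3364 ≡ 89
44 = 32 + 8 + 4, so 73^44 ≡ 89·53·61 ≡ 61 (mod 131)
53·61 = 3233 ≡ 89 (mod 131)
89 ≡ 89 (mod 131), so the signature is genuine.

passes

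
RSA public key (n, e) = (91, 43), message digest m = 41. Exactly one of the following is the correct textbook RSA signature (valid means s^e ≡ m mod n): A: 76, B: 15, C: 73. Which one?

A

Candidate A: Squares mod 91: 76^1≡76, 76^2≡43, 76^4≡29, 76^8≡22, 76^16≡29, 76^32≡22; 43 = 32 + 8 + 2 + 1, so 76^43 ≡ 22·22·43·76 ≡ 41 (mod 91)
  → matches m = 41
Candidate B: Squares mod 91: 15^1≡15, 15^2≡43, 15^4≡29, 15^8≡22, 15^16≡29, 15^32≡22; 43 = 32 + 8 + 2 + 1, so 15^43 ≡ 22·22·43·15 ≡ 50 (mod 91)
Candidate C: Squares mod 91: 73^1≡73, 73^2≡51, 73^4≡53, 73^8≡79, 73^16≡53, 73^32≡79; 43 = 32 + 8 + 2 + 1, so 73^43 ≡ 79·79·51·73 ≡ 31 (mod 91)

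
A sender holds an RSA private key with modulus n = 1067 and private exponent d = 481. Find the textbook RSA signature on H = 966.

966

H^481 mod 1067 = 966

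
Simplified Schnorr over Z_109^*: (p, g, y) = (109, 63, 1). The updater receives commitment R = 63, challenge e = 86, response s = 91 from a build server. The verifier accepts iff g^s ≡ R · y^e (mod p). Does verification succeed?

g^s mod p:
63^2 = 3969 ≡ 45
63^4 ≡ 45^2 = 2025 ≡ 63
63^8 ≡ 63^2 = 3969 ≡ 45
63^16 ≡ 45^2 = 2025 ≡ 63
63^32 ≡ 63^2 = 3969 ≡ 45
63^64 ≡ 45^2 = 2025 ≡ 63
91 = 64 + 16 + 8 + 2 + 1, so 63^91 ≡ 63·63·45·45·63 ≡ 63 (mod 109)
R · y^e mod p:
1^2 = 1
1^4 ≡ 1^2 = 1
1^8 ≡ 1^2 = 1
1^16 ≡ 1^2 = 1
1^32 ≡ 1^2 = 1
1^64 ≡ 1^2 = 1
86 = 64 + 16 + 4 + 2, so 1^86 ≡ 1·1·1·1 ≡ 1 (mod 109)
63·1 = 63 ≡ 63 (mod 109)
63 ≡ 63 (mod 109); signature holds.

passes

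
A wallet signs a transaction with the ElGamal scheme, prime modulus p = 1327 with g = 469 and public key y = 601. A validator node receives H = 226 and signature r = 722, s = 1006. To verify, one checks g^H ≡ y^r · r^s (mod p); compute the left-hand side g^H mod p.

469^2 = 219961 ≡ 1006
469^4 ≡ 1006^2 = 1012036 ≡ 862
469^8 ≡ 862^2 = 743044 ≡ 1251
469^16 ≡ 1251^2 = 1565001 ≡ 468
469^32 ≡ 468^2 = 219024 ≡ 69
469^64 ≡ 69^2 = 4761 ≡ 780
469^128 ≡ 780^2 = 608400 ≡ 634
226 = 128 + 64 + 32 + 2, so 469^226 ≡ 634·780·69·1006 ≡ 870 (mod 1327)

870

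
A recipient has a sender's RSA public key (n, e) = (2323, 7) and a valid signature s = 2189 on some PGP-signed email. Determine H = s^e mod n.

813

s^2 ≡ 2189^2 = 4791721 ≡ 1695
s^4 ≡ 1695^2 = 2873025 ≡ 1797
7 = 4 + 2 + 1, so s^7 ≡ 1797·1695·2189 ≡ 813 (mod 2323)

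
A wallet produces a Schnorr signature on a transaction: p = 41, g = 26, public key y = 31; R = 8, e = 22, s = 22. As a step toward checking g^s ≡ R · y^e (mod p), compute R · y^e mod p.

21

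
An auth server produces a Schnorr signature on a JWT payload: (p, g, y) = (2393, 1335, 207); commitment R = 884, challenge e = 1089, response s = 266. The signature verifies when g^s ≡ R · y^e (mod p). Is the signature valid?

g^s mod p:
1335^2 = 1782225 ≡ 1833
1335^4 ≡ 1833^2 = 3359889 ≡ 117
1335^8 ≡ 117^2 = 13689 ≡ 1724
1335^16 ≡ 1724^2 = 2972176 ≡ 70
1335^32 ≡ 70^2 = 4900 ≡ 114
1335^64 ≡ 114^2 = 12996 ≡ 1031
1335^128 ≡ 1031^2 = 1062961 ≡ 469
1335^256 ≡ 469^2 = 219961 ≡ 2198
266 = 256 + 8 + 2, so 1335^266 ≡ 2198·1724·1833 ≡ 1097 (mod 2393)
R · y^e mod p:
207^2 = 42849 ≡ 2168
207^4 ≡ 2168^2 = 4700224 ≡ 372
207^8 ≡ 372^2 = 138384 ≡ 1983
207^16 ≡ 1983^2 = 3932289 ≡ 590
207^32 ≡ 590^2 = 348100 ≡ 1115
207^64 ≡ 1115^2 = 1243225 ≡ 1258
207^128 ≡ 1258^2 = 1582564 ≡ 791
207^256 ≡ 791^2 = 625681 ≡ 1108
207^512 ≡ 1108^2 = 1227664 ≡ 55
207^1024 ≡ 55^2 = 3025 ≡ 632
1089 = 1024 + 64 + 1, so 207^1089 ≡ 632·1258·207 ≡ 410 (mod 2393)
884·410 = 362440 ≡ 1097 (mod 2393)
1097 ≡ 1097 (mod 2393); signature holds.

valid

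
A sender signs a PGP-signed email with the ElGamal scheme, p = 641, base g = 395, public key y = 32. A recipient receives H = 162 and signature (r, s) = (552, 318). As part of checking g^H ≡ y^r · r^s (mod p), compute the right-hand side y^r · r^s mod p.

379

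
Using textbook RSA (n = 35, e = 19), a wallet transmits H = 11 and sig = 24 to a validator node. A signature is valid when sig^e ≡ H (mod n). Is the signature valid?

invalid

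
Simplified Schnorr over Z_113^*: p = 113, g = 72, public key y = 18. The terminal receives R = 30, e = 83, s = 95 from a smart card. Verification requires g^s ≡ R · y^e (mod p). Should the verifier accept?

g^s mod p:
72^2 = 5184 ≡ 99
72^4 ≡ 99^2 = 9801 ≡ 83
72^8 ≡ 83^2 = 6889 ≡ 109
72^16 ≡ 109^2 = 11881 ≡ 16
72^32 ≡ 16^2 = 256 ≡ 30
72^64 ≡ 30^2 = 900 ≡ 109
95 = 64 + 16 + 8 + 4 + 2 + 1, so 72^95 ≡ 109·16·109·83·99·72 ≡ 36 (mod 113)
R · y^e mod p:
18^2 = 324 ≡ 98
18^4 ≡ 98^2 = 9604 ≡ 112
18^8 ≡ 112^2 = 12544 ≡ 1
18^16 ≡ 1^2 = 1
18^32 ≡ 1^2 = 1
18^64 ≡ 1^2 = 1
83 = 64 + 16 + 2 + 1, so 18^83 ≡ 1·1·98·18 ≡ 69 (mod 113)
30·69 = 2070 ≡ 36 (mod 113)
36 ≡ 36 (mod 113); signature holds.

accept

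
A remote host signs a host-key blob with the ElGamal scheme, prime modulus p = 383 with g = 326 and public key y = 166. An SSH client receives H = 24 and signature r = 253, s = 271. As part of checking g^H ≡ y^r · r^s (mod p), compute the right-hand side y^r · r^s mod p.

166^2 = 27556 ≡ 363
166^4 ≡ 363^2 = 131769 ≡ 17
166^8 ≡ 17^2 = 289
166^16 ≡ 289^2 = 83521 ≡ 27
166^32 ≡ 27^2 = 729 ≡ 346
166^64 ≡ 346^2 = 119716 ≡ 220
166^128 ≡ 220^2 = 48400 ≡ 142
253 = 128 + 64 + 32 + 16 + 8 + 4 + 1, so 166^253 ≡ 142·220·346·27·289·17·166 ≡ 11 (mod 383)
253^2 = 64009 ≡ 48
253^4 ≡ 48^2 = 2304 ≡ 6
253^8 ≡ 6^2 = 36
253^16 ≡ 36^2 = 1296 ≡ 147
253^32 ≡ 147^2 = 21609 ≡ 161
253^64 ≡ 161^2 = 25921 ≡ 260
253^128 ≡ 260^2 = 67600 ≡ 192
253^256 ≡ 192^2 = 36864 ≡ 96
271 = 256 + 8 + 4 + 2 + 1, so 253^271 ≡ 96·36·6·48·253 ≡ 80 (mod 383)
y^r · r^s ≡ 11·80 = 880 ≡ 114 (mod 383)

114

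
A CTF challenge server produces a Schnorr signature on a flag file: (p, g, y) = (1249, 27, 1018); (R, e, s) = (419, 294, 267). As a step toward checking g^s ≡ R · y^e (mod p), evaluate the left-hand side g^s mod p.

Squares mod 1249: 27^1≡27, 27^2≡729, 27^4≡616, 27^8≡1009, 27^16≡146, 27^32≡83, 27^64≡644, 27^128≡68, 27^256≡877
267 = 256 + 8 + 2 + 1, so 27^267 ≡ 877·1009·729·27 ≡ 204 (mod 1249)

204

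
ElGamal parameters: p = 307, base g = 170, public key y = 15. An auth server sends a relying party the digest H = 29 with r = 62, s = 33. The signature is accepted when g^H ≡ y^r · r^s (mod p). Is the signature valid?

valid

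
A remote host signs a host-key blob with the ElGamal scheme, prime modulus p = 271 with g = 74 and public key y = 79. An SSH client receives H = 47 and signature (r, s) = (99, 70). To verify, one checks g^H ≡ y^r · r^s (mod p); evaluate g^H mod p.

2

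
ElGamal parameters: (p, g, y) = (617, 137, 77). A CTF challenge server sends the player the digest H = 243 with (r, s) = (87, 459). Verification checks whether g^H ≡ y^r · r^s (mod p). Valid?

Left side g^H mod p:
137^2 = 18769 ≡ 259
137^4 ≡ 259^2 = 67081 ≡ 445
137^8 ≡ 445^2 = 198025 ≡ 585
137^16 ≡ 585^2 = 342225 ≡ 407
137^32 ≡ 407^2 = 165649 ≡ 293
137^64 ≡ 293^2 = 85849 ≡ 86
137^128 ≡ 86^2 = 7396 ≡ 609
243 = 128 + 64 + 32 + 16 + 2 + 1, so 137^243 ≡ 609·86·293·407·259·137 ≡ 251 (mod 617)
Right side y^r · r^s mod p:
77^2 = 5929 ≡ 376
77^4 ≡ 376^2 = 141376 ≡ 83
77^8 ≡ 83^2 = 6889 ≡ 102
77^16 ≡ 102^2 = 10404 ≡ 532
77^32 ≡ 532^2 = 283024 ≡ 438
77^64 ≡ 438^2 = 191844 ≡ 574
87 = 64 + 16 + 4 + 2 + 1, so 77^87 ≡ 574·532·83·376·77 ≡ 98 (mod 617)
87^2 = 7569 ≡ 165
87^4 ≡ 165^2 = 27225 ≡ 77
87^8 ≡ 77^2 = 5929 ≡ 376
87^16 ≡ 376^2 = 141376 ≡ 83
87^32 ≡ 83^2 = 6889 ≡ 102
87^64 ≡ 102^2 = 10404 ≡ 532
87^128 ≡ 532^2 = 283024 ≡ 438
87^256 ≡ 438^2 = 191844 ≡ 574
459 = 256 + 128 + 64 + 8 + 2 + 1, so 87^459 ≡ 574·438·532·376·165·87 ≡ 79 (mod 617)
98·79 = 7742 ≡ 338 (mod 617)
251 ≠ 338, so verification fails.

no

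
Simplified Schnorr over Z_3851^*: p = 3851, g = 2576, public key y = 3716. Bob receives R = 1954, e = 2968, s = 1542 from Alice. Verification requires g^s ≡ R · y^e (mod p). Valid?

g^s mod p:
Squares mod 3851: 2576^1≡2576, 2576^2≡503, 2576^4≡2694, 2576^8≡2352, 2576^16≡1868, 2576^32≡418, 2576^64≡1429, 2576^128≡1011, 2576^256≡1606, 2576^512≡2917, 2576^1024≡2030
1542 = 1024 + 512 + 4 + 2, so 2576^1542 ≡ 2030·2917·2694·503 ≡ 298 (mod 3851)
R · y^e mod p:
Squares mod 3851: 3716^1≡3716, 3716^2≡2821, 3716^4≡1875, 3716^8≡3513, 3716^16≡2565, 3716^32≡1717, 3716^64≡2074, 3716^128≡3760, 3716^256≡579, 3716^512≡204, 3716^1024≡3106, 3716^2048≡481
2968 = 2048 + 512 + 256 + 128 + 16 + 8, so 3716^2968 ≡ 481·204·579·3760·2565·3513 ≡ 467 (mod 3851)
1954·467 = 912518 ≡ 3682 (mod 3851)
298 ≠ 3682; the check fails.

no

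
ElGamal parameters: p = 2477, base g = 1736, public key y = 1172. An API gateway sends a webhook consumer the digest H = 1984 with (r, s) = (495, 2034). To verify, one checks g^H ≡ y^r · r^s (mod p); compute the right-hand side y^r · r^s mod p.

1362

Squares mod 2477: 1172^1≡1172, 1172^2≡1326, 1172^4≡2083, 1172^8≡1662, 1172^16≡389, 1172^32≡224, 1172^64≡636, 1172^128≡745, 1172^256≡177
495 = 256 + 128 + 64 + 32 + 8 + 4 + 2 + 1, so 1172^495 ≡ 177·745·636·224·1662·2083·1326·1172 ≡ 2400 (mod 2477)
Squares mod 2477: 495^1≡495, 495^2≡2279, 495^4≡2049, 495^8≡2363, 495^16≡611, 495^32≡1771, 495^64≡559, 495^128≡379, 495^256≡2452, 495^512≡625, 495^1024≡1736
2034 = 1024 + 512 + 256 + 128 + 64 + 32 + 16 + 2, so 495^2034 ≡ 1736·625·2452·379·559·1771·611·2279 ≡ 304 (mod 2477)
y^r · r^s ≡ 2400·304 = 729600 ≡ 1362 (mod 2477)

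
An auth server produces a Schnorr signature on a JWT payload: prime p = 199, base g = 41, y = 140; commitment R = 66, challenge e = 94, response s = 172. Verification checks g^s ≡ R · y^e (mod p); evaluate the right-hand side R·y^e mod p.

4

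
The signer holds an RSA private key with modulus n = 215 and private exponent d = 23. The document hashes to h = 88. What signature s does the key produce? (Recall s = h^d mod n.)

82

h^2 ≡ 88^2 = 7744 ≡ 4
h^4 ≡ 4^2 = 16
h^8 ≡ 16^2 = 256 ≡ 41
h^16 ≡ 41^2 = 1681 ≡ 176
23 = 16 + 4 + 2 + 1, so h^23 ≡ 176·16·4·88 ≡ 82 (mod 215)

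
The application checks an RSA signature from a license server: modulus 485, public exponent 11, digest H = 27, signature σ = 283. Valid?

σ^2 ≡ 283^2 = 80089 ≡ 64
σ^4 ≡ 64^2 = 4096 ≡ 216
σ^8 ≡ 216^2 = 46656 ≡ 96
11 = 8 + 2 + 1, so σ^11 ≡ 96·64·283 ≡ 27 (mod 485)
27 = H, so the signature checks out.

yes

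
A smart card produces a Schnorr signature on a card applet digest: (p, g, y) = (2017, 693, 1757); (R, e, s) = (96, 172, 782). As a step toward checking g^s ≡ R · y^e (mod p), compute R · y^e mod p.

556

1757^172 mod 2017 = 426
R · y^e ≡ 96·426 = 40896 ≡ 556 (mod 2017)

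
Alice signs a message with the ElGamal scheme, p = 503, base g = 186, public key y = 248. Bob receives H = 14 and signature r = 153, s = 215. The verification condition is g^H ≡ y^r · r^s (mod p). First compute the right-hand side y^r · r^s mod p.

414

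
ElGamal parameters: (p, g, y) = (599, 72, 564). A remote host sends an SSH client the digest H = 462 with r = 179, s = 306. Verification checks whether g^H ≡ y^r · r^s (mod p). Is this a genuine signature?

genuine

Left side g^H mod p:
72^2 = 5184 ≡ 392
72^4 ≡ 392^2 = 153664 ≡ 320
72^8 ≡ 320^2 = 102400 ≡ 570
72^16 ≡ 570^2 = 324900 ≡ 242
72^32 ≡ 242^2 = 58564 ≡ 461
72^64 ≡ 461^2 = 212521 ≡ 475
72^128 ≡ 475^2 = 225625 ≡ 401
72^256 ≡ 401^2 = 160801 ≡ 269
462 = 256 + 128 + 64 + 8 + 4 + 2, so 72^462 ≡ 269·401·475·570·320·392 ≡ 442 (mod 599)
Right side y^r · r^s mod p:
564^2 = 318096 ≡ 27
564^4 ≡ 27^2 = 729 ≡ 130
564^8 ≡ 130^2 = 16900 ≡ 128
564^16 ≡ 128^2 = 16384 ≡ 211
564^32 ≡ 211^2 = 44521 ≡ 195
564^64 ≡ 195^2 = 38025 ≡ 288
564^128 ≡ 288^2 = 82944 ≡ 282
179 = 128 + 32 + 16 + 2 + 1, so 564^179 ≡ 282·195·211·27·564 ≡ 489 (mod 599)
179^2 = 32041 ≡ 294
179^4 ≡ 294^2 = 86436 ≡ 180
179^8 ≡ 180^2 = 32400 ≡ 54
179^16 ≡ 54^2 = 2916 ≡ 520
179^32 ≡ 520^2 = 270400 ≡ 251
179^64 ≡ 251^2 = 63001 ≡ 106
179^128 ≡ 106^2 = 11236 ≡ 454
179^256 ≡ 454^2 = 206116 ≡ 60
306 = 256 + 32 + 16 + 2, so 179^306 ≡ 60·251·520·294 ≡ 94 (mod 599)
489·94 = 45966 ≡ 442 (mod 599)
442 ≡ 442 (mod 599), so the signature is genuine.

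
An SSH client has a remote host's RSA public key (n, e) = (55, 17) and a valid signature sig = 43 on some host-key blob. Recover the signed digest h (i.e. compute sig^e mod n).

sig^17 mod 55 = 43

43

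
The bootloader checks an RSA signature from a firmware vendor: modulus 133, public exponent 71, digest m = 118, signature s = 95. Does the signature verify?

does not verify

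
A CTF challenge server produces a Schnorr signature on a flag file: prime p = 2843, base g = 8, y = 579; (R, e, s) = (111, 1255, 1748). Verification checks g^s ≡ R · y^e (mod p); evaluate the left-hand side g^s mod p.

1292

8^2 = 64
8^4 ≡ 64^2 = 4096 ≡ 1253
8^8 ≡ 1253^2 = 1570009 ≡ 673
8^16 ≡ 673^2 = 452929 ≡ 892
8^32 ≡ 892^2 = 795664 ≡ 2467
8^64 ≡ 2467^2 = 6086089 ≡ 2069
8^128 ≡ 2069^2 = 4280761 ≡ 2046
8^256 ≡ 2046^2 = 4186116 ≡ 1220
8^512 ≡ 1220^2 = 1488400 ≡ 1511
8^1024 ≡ 1511^2 = 2283121 ≡ 192
1748 = 1024 + 512 + 128 + 64 + 16 + 4, so 8^1748 ≡ 192·1511·2046·2069·892·1253 ≡ 1292 (mod 2843)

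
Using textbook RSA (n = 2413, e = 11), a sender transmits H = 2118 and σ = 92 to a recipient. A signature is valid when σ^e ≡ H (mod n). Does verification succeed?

σ^2 ≡ 92^2 = 8464 ≡ 1225
σ^4 ≡ 1225^2 = 1500625 ≡ 2152
σ^8 ≡ 2152^2 = 4631104 ≡ 557
11 = 8 + 2 + 1, so σ^11 ≡ 557·1225·92 ≡ 2118 (mod 2413)
2118 = H, so the signature checks out.

passes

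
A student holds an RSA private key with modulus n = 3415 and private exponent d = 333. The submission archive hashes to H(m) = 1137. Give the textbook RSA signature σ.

(H(m))^333 mod 3415 = 1507

1507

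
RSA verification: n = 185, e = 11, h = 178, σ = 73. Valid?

no

σ^2 ≡ 73^2 = 5329 ≡ 149
σ^4 ≡ 149^2 = 22201 ≡ 1
σ^8 ≡ 1^2 = 1
11 = 8 + 2 + 1, so σ^11 ≡ 1·149·73 ≡ 147 (mod 185)
σ^11 mod 185 = 147, but h = 178.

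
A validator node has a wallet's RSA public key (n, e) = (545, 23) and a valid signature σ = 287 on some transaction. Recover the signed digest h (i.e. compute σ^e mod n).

σ^2 ≡ 287^2 = 82369 ≡ 74
σ^4 ≡ 74^2 = 5476 ≡ 26
σ^8 ≡ 26^2 = 676 ≡ 131
σ^16 ≡ 131^2 = 17161 ≡ 266
23 = 16 + 4 + 2 + 1, so σ^23 ≡ 266·26·74·287 ≡ 148 (mod 545)

148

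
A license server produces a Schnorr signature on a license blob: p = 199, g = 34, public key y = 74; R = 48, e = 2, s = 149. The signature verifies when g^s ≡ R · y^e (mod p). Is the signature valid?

valid

g^s mod p:
34^2 = 1156 ≡ 161
34^4 ≡ 161^2 = 25921 ≡ 51
34^8 ≡ 51^2 = 2601 ≡ 14
34^16 ≡ 14^2 = 196
34^32 ≡ 196^2 = 38416 ≡ 9
34^64 ≡ 9^2 = 81
34^128 ≡ 81^2 = 6561 ≡ 193
149 = 128 + 16 + 4 + 1, so 34^149 ≡ 193·196·51·34 ≡ 168 (mod 199)
R · y^e mod p:
74^2 = 5476 ≡ 103
48·103 = 4944 ≡ 168 (mod 199)
168 ≡ 168 (mod 199); signature holds.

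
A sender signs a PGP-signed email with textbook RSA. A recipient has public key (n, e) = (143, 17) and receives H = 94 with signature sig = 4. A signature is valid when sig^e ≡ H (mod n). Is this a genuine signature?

Squares mod 143: sig^1≡4, sig^2≡16, sig^4≡113, sig^8≡42, sig^16≡48
17 = 16 + 1, so sig^17 ≡ 48·4 ≡ 49 (mod 143)
sig^17 mod 143 = 49, but H = 94.

forged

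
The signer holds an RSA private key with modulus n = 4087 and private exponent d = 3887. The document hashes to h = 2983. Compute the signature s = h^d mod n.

2898

h^2 ≡ 2983^2 = 8898289 ≡ 890
h^4 ≡ 890^2 = 792100 ≡ 3309
h^8 ≡ 3309^2 = 10949481 ≡ 408
h^16 ≡ 408^2 = 166464 ≡ 2984
h^32 ≡ 2984^2 = 8904256 ≡ 2770
h^64 ≡ 2770^2 = 7672900 ≡ 1601
h^128 ≡ 1601^2 = 2563201 ≡ 652
h^256 ≡ 652^2 = 425104 ≡ 56
h^512 ≡ 56^2 = 3136
h^1024 ≡ 3136^2 = 9834496 ≡ 1174
h^2048 ≡ 1174^2 = 1378276 ≡ 957
3887 = 2048 + 1024 + 512 + 256 + 32 + 8 + 4 + 2 + 1, so h^3887 ≡ 957·1174·3136·56·2770·408·3309·890·2983 ≡ 2898 (mod 4087)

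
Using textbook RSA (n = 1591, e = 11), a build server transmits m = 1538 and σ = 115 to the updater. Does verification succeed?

σ^2 ≡ 115^2 = 13225 ≡ 497
σ^4 ≡ 497^2 = 247009 ≡ 404
σ^8 ≡ 404^2 = 163216 ≡ 934
11 = 8 + 2 + 1, so σ^11 ≡ 934·497·115 ≡ 1538 (mod 1591)
σ^11 mod 1591 = 1538 matches m.

passes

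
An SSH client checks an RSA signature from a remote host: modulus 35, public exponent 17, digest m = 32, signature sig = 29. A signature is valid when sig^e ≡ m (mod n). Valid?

sig^2 ≡ 29^2 = 841 ≡ 1
sig^4 ≡ 1^2 = 1
sig^8 ≡ 1^2 = 1
sig^16 ≡ 1^2 = 1
17 = 16 + 1, so sig^17 ≡ 1·29 ≡ 29 (mod 35)
29 ≠ 32, so verification fails.

no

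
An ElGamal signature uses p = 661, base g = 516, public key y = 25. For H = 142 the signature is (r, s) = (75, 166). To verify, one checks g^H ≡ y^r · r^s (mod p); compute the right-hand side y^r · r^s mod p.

25

25^2 = 625
25^4 ≡ 625^2 = 390625 ≡ 635
25^8 ≡ 635^2 = 403225 ≡ 15
25^16 ≡ 15^2 = 225
25^32 ≡ 225^2 = 50625 ≡ 389
25^64 ≡ 389^2 = 151321 ≡ 613
75 = 64 + 8 + 2 + 1, so 25^75 ≡ 613·15·625·25 ≡ 220 (mod 661)
75^2 = 5625 ≡ 337
75^4 ≡ 337^2 = 113569 ≡ 538
75^8 ≡ 538^2 = 289444 ≡ 587
75^16 ≡ 587^2 = 344569 ≡ 188
75^32 ≡ 188^2 = 35344 ≡ 311
75^64 ≡ 311^2 = 96721 ≡ 215
75^128 ≡ 215^2 = 46225 ≡ 616
166 = 128 + 32 + 4 + 2, so 75^166 ≡ 616·311·538·337 ≡ 586 (mod 661)
y^r · r^s ≡ 220·586 = 128920 ≡ 25 (mod 661)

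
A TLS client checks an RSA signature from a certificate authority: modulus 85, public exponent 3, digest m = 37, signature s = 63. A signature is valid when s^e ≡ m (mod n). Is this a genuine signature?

forged

s^2 ≡ 63^2 = 3969 ≡ 59
3 = 2 + 1, so s^3 ≡ 59·63 ≡ 62 (mod 85)
The recovered value 62 does not match the digest 37.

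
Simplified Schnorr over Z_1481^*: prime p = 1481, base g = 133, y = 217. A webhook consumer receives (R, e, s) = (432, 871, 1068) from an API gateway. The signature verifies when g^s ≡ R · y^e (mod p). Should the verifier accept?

accept

g^s mod p:
133^2 = 17689 ≡ 1398
133^4 ≡ 1398^2 = 1954404 ≡ 965
133^8 ≡ 965^2 = 931225 ≡ 1157
133^16 ≡ 1157^2 = 1338649 ≡ 1306
133^32 ≡ 1306^2 = 1705636 ≡ 1005
133^64 ≡ 1005^2 = 1010025 ≡ 1464
133^128 ≡ 1464^2 = 2143296 ≡ 289
133^256 ≡ 289^2 = 83521 ≡ 585
133^512 ≡ 585^2 = 342225 ≡ 114
133^1024 ≡ 114^2 = 12996 ≡ 1148
1068 = 1024 + 32 + 8 + 4, so 133^1068 ≡ 1148·1005·1157·965 ≡ 476 (mod 1481)
R · y^e mod p:
217^2 = 47089 ≡ 1178
217^4 ≡ 1178^2 = 1387684 ≡ 1468
217^8 ≡ 1468^2 = 2155024 ≡ 169
217^16 ≡ 169^2 = 28561 ≡ 422
217^32 ≡ 422^2 = 178084 ≡ 364
217^64 ≡ 364^2 = 132496 ≡ 687
217^128 ≡ 687^2 = 471969 ≡ 1011
217^256 ≡ 1011^2 = 1022121 ≡ 231
217^512 ≡ 231^2 = 53361 ≡ 45
871 = 512 + 256 + 64 + 32 + 4 + 2 + 1, so 217^871 ≡ 45·231·687·364·1468·1178·217 ≡ 1057 (mod 1481)
432·1057 = 456624 ≡ 476 (mod 1481)
476 ≡ 476 (mod 1481); signature holds.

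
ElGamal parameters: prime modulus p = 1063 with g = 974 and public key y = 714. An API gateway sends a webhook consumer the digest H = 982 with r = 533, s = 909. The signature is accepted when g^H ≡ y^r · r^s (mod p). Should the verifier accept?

accept

Left side g^H mod p:
Squares mod 1063: 974^1≡974, 974^2≡480, 974^4≡792, 974^8≡94, 974^16≡332, 974^32≡735, 974^64≡221, 974^128≡1006, 974^256≡60, 974^512≡411
982 = 512 + 256 + 128 + 64 + 16 + 4 + 2, so 974^982 ≡ 411·60·1006·221·332·792·480 ≡ 978 (mod 1063)
Right side y^r · r^s mod p:
Squares mod 1063: 714^1≡714, 714^2≡619, 714^4≡481, 714^8≡690, 714^16≡939, 714^32≡494, 714^64≡609, 714^128≡957, 714^256≡606, 714^512≡501
533 = 512 + 16 + 4 + 1, so 714^533 ≡ 501·939·481·714 ≡ 444 (mod 1063)
Squares mod 1063: 533^1≡533, 533^2≡268, 533^4≡603, 533^8≡63, 533^16≡780, 533^32≡364, 533^64≡684, 533^128≡136, 533^256≡425, 533^512≡978
909 = 512 + 256 + 128 + 8 + 4 + 1, so 533^909 ≡ 978·425·136·63·603·533 ≡ 821 (mod 1063)
444·821 = 364524 ≡ 978 (mod 1063)
978 ≡ 978 (mod 1063), so the signature is genuine.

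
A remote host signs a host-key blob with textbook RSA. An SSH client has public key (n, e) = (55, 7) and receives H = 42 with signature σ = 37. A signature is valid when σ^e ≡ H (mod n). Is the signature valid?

invalid

σ^2 ≡ 37^2 = 1369 ≡ 49
σ^4 ≡ 49^2 = 2401 ≡ 36
7 = 4 + 2 + 1, so σ^7 ≡ 36·49·37 ≡ 38 (mod 55)
The recovered value 38 does not match the digest 42.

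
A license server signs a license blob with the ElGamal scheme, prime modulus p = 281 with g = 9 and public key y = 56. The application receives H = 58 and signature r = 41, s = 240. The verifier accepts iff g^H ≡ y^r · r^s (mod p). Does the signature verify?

Left side g^H mod p:
9^58 mod 281 = 265
Right side y^r · r^s mod p:
56^41 mod 281 = 203
41^240 mod 281 = 59
203·59 = 11977 ≡ 175 (mod 281)
265 ≠ 175, so verification fails.

does not verify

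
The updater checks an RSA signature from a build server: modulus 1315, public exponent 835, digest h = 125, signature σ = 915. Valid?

yes

σ^2 ≡ 915^2 = 837225 ≡ 885
σ^4 ≡ 885^2 = 783225 ≡ 800
σ^8 ≡ 800^2 = 640000 ≡ 910
σ^16 ≡ 910^2 = 828100 ≡ 965
σ^32 ≡ 965^2 = 931225 ≡ 205
σ^64 ≡ 205^2 = 42025 ≡ 1260
σ^128 ≡ 1260^2 = 1587600 ≡ 395
σ^256 ≡ 395^2 = 156025 ≡ 855
σ^512 ≡ 855^2 = 731025 ≡ 1200
835 = 512 + 256 + 64 + 2 + 1, so σ^835 ≡ 1200·855·1260·885·915 ≡ 125 (mod 1315)
125 = h, so the signature checks out.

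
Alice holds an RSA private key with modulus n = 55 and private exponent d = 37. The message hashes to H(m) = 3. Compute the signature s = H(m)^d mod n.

Squares mod 55: (H(m))^1≡3, (H(m))^2≡9, (H(m))^4≡26, (H(m))^8≡16, (H(m))^16≡36, (H(m))^32≡31
37 = 32 + 4 + 1, so (H(m))^37 ≡ 31·26·3 ≡ 53 (mod 55)

53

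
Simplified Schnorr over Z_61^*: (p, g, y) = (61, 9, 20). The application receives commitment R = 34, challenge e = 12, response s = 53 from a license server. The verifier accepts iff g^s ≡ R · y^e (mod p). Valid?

g^s mod p:
9^2 = 81 ≡ 20
9^4 ≡ 20^2 = 400 ≡ 34
9^8 ≡ 34^2 = 1156 ≡ 58
9^16 ≡ 58^2 = 3364 ≡ 9
9^32 ≡ 9^2 = 81 ≡ 20
53 = 32 + 16 + 4 + 1, so 9^53 ≡ 20·9·34·9 ≡ 58 (mod 61)
R · y^e mod p:
20^2 = 400 ≡ 34
20^4 ≡ 34^2 = 1156 ≡ 58
20^8 ≡ 58^2 = 3364 ≡ 9
12 = 8 + 4, so 20^12 ≡ 9·58 ≡ 34 (mod 61)
34·34 = 1156 ≡ 58 (mod 61)
58 ≡ 58 (mod 61); signature holds.

yes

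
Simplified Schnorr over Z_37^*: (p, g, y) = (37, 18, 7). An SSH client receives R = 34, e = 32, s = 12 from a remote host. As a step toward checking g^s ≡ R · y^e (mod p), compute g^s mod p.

10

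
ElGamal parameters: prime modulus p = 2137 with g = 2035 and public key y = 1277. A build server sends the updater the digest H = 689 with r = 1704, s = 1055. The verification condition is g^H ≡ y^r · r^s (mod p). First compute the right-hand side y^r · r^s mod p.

1901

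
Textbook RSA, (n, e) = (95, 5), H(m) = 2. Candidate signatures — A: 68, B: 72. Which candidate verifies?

B

Candidate A: Squares mod 95: 68^1≡68, 68^2≡64, 68^4≡11; 5 = 4 + 1, so 68^5 ≡ 11·68 ≡ 83 (mod 95)
Candidate B: Squares mod 95: 72^1≡72, 72^2≡54, 72^4≡66; 5 = 4 + 1, so 72^5 ≡ 66·72 ≡ 2 (mod 95)
  → matches H(m) = 2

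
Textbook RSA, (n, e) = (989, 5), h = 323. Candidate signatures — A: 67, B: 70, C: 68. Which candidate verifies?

Candidate A: Squares mod 989: 67^1≡67, 67^2≡533, 67^4≡246; 5 = 4 + 1, so 67^5 ≡ 246·67 ≡ 658 (mod 989)
Candidate B: Squares mod 989: 70^1≡70, 70^2≡944, 70^4≡47; 5 = 4 + 1, so 70^5 ≡ 47·70 ≡ 323 (mod 989)
  → matches h = 323
Candidate C: Squares mod 989: 68^1≡68, 68^2≡668, 68^4≡185; 5 = 4 + 1, so 68^5 ≡ 185·68 ≡ 712 (mod 989)

B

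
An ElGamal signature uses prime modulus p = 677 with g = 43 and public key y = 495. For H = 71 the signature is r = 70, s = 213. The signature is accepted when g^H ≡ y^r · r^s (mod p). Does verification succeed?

passes

Left side g^H mod p:
43^71 mod 677 = 627
Right side y^r · r^s mod p:
495^70 mod 677 = 388
70^213 mod 677 = 464
388·464 = 180032 ≡ 627 (mod 677)
627 ≡ 627 (mod 677), so the signature is genuine.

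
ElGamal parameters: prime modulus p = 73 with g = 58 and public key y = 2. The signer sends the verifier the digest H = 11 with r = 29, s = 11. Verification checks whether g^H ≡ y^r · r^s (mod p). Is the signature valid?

valid

Left side g^H mod p:
58^2 = 3364 ≡ 6
58^4 ≡ 6^2 = 36
58^8 ≡ 36^2 = 1296 ≡ 55
11 = 8 + 2 + 1, so 58^11 ≡ 55·6·58 ≡ 14 (mod 73)
Right side y^r · r^s mod p:
2^2 = 4
2^4 ≡ 4^2 = 16
2^8 ≡ 16^2 = 256 ≡ 37
2^16 ≡ 37^2 = 1369 ≡ 55
29 = 16 + 8 + 4 + 1, so 2^29 ≡ 55·37·16·2 ≡ 4 (mod 73)
29^2 = 841 ≡ 38
29^4 ≡ 38^2 = 1444 ≡ 57
29^8 ≡ 57^2 = 3249 ≡ 37
11 = 8 + 2 + 1, so 29^11 ≡ 37·38·29 ≡ 40 (mod 73)
4·40 = 160 ≡ 14 (mod 73)
14 ≡ 14 (mod 73), so the signature is genuine.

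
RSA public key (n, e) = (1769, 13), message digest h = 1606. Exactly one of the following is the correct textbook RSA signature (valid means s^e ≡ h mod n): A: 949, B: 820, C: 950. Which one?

Candidate A: Squares mod 1769: 949^1≡949, 949^2≡180, 949^4≡558, 949^8≡20; 13 = 8 + 4 + 1, so 949^13 ≡ 20·558·949 ≡ 1606 (mod 1769)
  → matches h = 1606
Candidate B: Squares mod 1769: 820^1≡820, 820^2≡180, 820^4≡558, 820^8≡20; 13 = 8 + 4 + 1, so 820^13 ≡ 20·558·820 ≡ 163 (mod 1769)
Candidate C: Squares mod 1769: 950^1≡950, 950^2≡310, 950^4≡574, 950^8≡442; 13 = 8 + 4 + 1, so 950^13 ≡ 442·574·950 ≡ 1657 (mod 1769)

A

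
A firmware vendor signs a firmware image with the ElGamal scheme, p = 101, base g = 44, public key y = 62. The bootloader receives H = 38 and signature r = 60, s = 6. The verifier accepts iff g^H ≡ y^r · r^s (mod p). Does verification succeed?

passes

Left side g^H mod p:
44^2 = 1936 ≡ 17
44^4 ≡ 17^2 = 289 ≡ 87
44^8 ≡ 87^2 = 7569 ≡ 95
44^16 ≡ 95^2 = 9025 ≡ 36
44^32 ≡ 36^2 = 1296 ≡ 84
38 = 32 + 4 + 2, so 44^38 ≡ 84·87·17 ≡ 6 (mod 101)
Right side y^r · r^s mod p:
62^2 = 3844 ≡ 6
62^4 ≡ 6^2 = 36
62^8 ≡ 36^2 = 1296 ≡ 84
62^16 ≡ 84^2 = 7056 ≡ 87
62^32 ≡ 87^2 = 7569 ≡ 95
60 = 32 + 16 + 8 + 4, so 62^60 ≡ 95·87·84·36 ≡ 1 (mod 101)
60^2 = 3600 ≡ 65
60^4 ≡ 65^2 = 4225 ≡ 84
6 = 4 + 2, so 60^6 ≡ 84·65 ≡ 6 (mod 101)
1·6 = 6 ≡ 6 (mod 101)
6 ≡ 6 (mod 101), so the signature is genuine.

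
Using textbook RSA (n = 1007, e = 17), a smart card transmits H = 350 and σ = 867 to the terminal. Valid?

yes

σ^2 ≡ 867^2 = 751689 ≡ 467
σ^4 ≡ 467^2 = 218089 ≡ 577
σ^8 ≡ 577^2 = 332929 ≡ 619
σ^16 ≡ 619^2 = 383161 ≡ 501
17 = 16 + 1, so σ^17 ≡ 501·867 ≡ 350 (mod 1007)
σ^17 mod 1007 = 350 matches H.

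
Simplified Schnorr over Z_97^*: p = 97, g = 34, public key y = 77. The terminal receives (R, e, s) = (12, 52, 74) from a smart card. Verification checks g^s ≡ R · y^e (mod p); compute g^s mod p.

Squares mod 97: 34^1≡34, 34^2≡89, 34^4≡64, 34^8≡22, 34^16≡96, 34^32≡1, 34^64≡1
74 = 64 + 8 + 2, so 34^74 ≡ 1·22·89 ≡ 18 (mod 97)

18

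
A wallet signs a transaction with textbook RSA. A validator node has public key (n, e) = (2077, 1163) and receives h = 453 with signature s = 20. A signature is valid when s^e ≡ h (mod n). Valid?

Squares mod 2077: s^1≡20, s^2≡400, s^4≡71, s^8≡887, s^16≡1663, s^32≡1082, s^64≡1373, s^128≡1290, s^256≡423, s^512≡307, s^1024≡784
1163 = 1024 + 128 + 8 + 2 + 1, so s^1163 ≡ 784·1290·887·400·20 ≡ 453 (mod 2077)
Since 453 equals the digest 453, verification succeeds.

yes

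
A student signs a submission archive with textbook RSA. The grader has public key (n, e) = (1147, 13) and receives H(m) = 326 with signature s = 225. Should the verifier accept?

accept

Squares mod 1147: s^1≡225, s^2≡157, s^4≡562, s^8≡419
13 = 8 + 4 + 1, so s^13 ≡ 419·562·225 ≡ 326 (mod 1147)
s^13 mod 1147 = 326 matches H(m).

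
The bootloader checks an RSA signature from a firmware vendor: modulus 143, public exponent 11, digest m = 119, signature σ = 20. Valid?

Squares mod 143: σ^1≡20, σ^2≡114, σ^4≡126, σ^8≡3
11 = 8 + 2 + 1, so σ^11 ≡ 3·114·20 ≡ 119 (mod 143)
119 = m, so the signature checks out.

yes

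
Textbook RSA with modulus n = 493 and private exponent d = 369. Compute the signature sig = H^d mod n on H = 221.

102

H^2 ≡ 221^2 = 48841 ≡ 34
H^4 ≡ 34^2 = 1156 ≡ 170
H^8 ≡ 170^2 = 28900 ≡ 306
H^16 ≡ 306^2 = 93636 ≡ 459
H^32 ≡ 459^2 = 210681 ≡ 170
H^64 ≡ 170^2 = 28900 ≡ 306
H^128 ≡ 306^2 = 93636 ≡ 459
H^256 ≡ 459^2 = 210681 ≡ 170
369 = 256 + 64 + 32 + 16 + 1, so H^369 ≡ 170·306·170·459·221 ≡ 102 (mod 493)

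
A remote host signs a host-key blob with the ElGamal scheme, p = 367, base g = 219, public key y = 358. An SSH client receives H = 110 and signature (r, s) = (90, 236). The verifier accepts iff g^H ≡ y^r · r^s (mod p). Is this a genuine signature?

Left side g^H mod p:
219^2 = 47961 ≡ 251
219^4 ≡ 251^2 = 63001 ≡ 244
219^8 ≡ 244^2 = 59536 ≡ 82
219^16 ≡ 82^2 = 6724 ≡ 118
219^32 ≡ 118^2 = 13924 ≡ 345
219^64 ≡ 345^2 = 119025 ≡ 117
110 = 64 + 32 + 8 + 4 + 2, so 219^110 ≡ 117·345·82·244·251 ≡ 100 (mod 367)
Right side y^r · r^s mod p:
358^2 = 128164 ≡ 81
358^4 ≡ 81^2 = 6561 ≡ 322
358^8 ≡ 322^2 = 103684 ≡ 190
358^16 ≡ 190^2 = 36100 ≡ 134
358^32 ≡ 134^2 = 17956 ≡ 340
358^64 ≡ 340^2 = 115600 ≡ 362
90 = 64 + 16 + 8 + 2, so 358^90 ≡ 362·134·190·81 ≡ 299 (mod 367)
90^2 = 8100 ≡ 26
90^4 ≡ 26^2 = 676 ≡ 309
90^8 ≡ 309^2 = 95481 ≡ 61
90^16 ≡ 61^2 = 3721 ≡ 51
90^32 ≡ 51^2 = 2601 ≡ 32
90^64 ≡ 32^2 = 1024 ≡ 290
90^128 ≡ 290^2 = 84100 ≡ 57
236 = 128 + 64 + 32 + 8 + 4, so 90^236 ≡ 57·290·32·61·309 ≡ 236 (mod 367)
299·236 = 70564 ≡ 100 (mod 367)
100 ≡ 100 (mod 367), so the signature is genuine.

genuine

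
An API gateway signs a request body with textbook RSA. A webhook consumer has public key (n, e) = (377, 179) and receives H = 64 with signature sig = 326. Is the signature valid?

Squares mod 377: sig^1≡326, sig^2≡339, sig^4≡313, sig^8≡326, sig^16≡339, sig^32≡313, sig^64≡326, sig^128≡339
179 = 128 + 32 + 16 + 2 + 1, so sig^179 ≡ 339·313·339·339·326 ≡ 313 (mod 377)
313 ≠ 64, so verification fails.

invalid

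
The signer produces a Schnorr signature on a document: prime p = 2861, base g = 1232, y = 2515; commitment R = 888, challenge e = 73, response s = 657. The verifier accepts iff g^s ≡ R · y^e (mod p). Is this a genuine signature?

forged

g^s mod p:
1232^2 = 1517824 ≡ 1494
1232^4 ≡ 1494^2 = 2232036 ≡ 456
1232^8 ≡ 456^2 = 207936 ≡ 1944
1232^16 ≡ 1944^2 = 3779136 ≡ 2616
1232^32 ≡ 2616^2 = 6843456 ≡ 2805
1232^64 ≡ 2805^2 = 7868025 ≡ 275
1232^128 ≡ 275^2 = 75625 ≡ 1239
1232^256 ≡ 1239^2 = 1535121 ≡ 1625
1232^512 ≡ 1625^2 = 2640625 ≡ 2783
657 = 512 + 128 + 16 + 1, so 1232^657 ≡ 2783·1239·2616·1232 ≡ 17 (mod 2861)
R · y^e mod p:
2515^2 = 6325225 ≡ 2415
2515^4 ≡ 2415^2 = 5832225 ≡ 1507
2515^8 ≡ 1507^2 = 2271049 ≡ 2276
2515^16 ≡ 2276^2 = 5180176 ≡ 1766
2515^32 ≡ 1766^2 = 3118756 ≡ 266
2515^64 ≡ 266^2 = 70756 ≡ 2092
73 = 64 + 8 + 1, so 2515^73 ≡ 2092·2276·2515 ≡ 2276 (mod 2861)
888·2276 = 2021088 ≡ 1222 (mod 2861)
17 ≠ 1222; the check fails.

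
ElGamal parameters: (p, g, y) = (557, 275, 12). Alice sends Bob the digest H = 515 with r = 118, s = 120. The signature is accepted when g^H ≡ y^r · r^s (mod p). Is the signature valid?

invalid

Left side g^H mod p:
275^2 = 75625 ≡ 430
275^4 ≡ 430^2 = 184900 ≡ 533
275^8 ≡ 533^2 = 284089 ≡ 19
275^16 ≡ 19^2 = 361
275^32 ≡ 361^2 = 130321 ≡ 540
275^64 ≡ 540^2 = 291600 ≡ 289
275^128 ≡ 289^2 = 83521 ≡ 528
275^256 ≡ 528^2 = 278784 ≡ 284
275^512 ≡ 284^2 = 80656 ≡ 448
515 = 512 + 2 + 1, so 275^515 ≡ 448·430·275 ≡ 287 (mod 557)
Right side y^r · r^s mod p:
12^2 = 144
12^4 ≡ 144^2 = 20736 ≡ 127
12^8 ≡ 127^2 = 16129 ≡ 533
12^16 ≡ 533^2 = 284089 ≡ 19
12^32 ≡ 19^2 = 361
12^64 ≡ 361^2 = 130321 ≡ 540
118 = 64 + 32 + 16 + 4 + 2, so 12^118 ≡ 540·361·19·127·144 ≡ 403 (mod 557)
118^2 = 13924 ≡ 556
118^4 ≡ 556^2 = 309136 ≡ 1
118^8 ≡ 1^2 = 1
118^16 ≡ 1^2 = 1
118^32 ≡ 1^2 = 1
118^64 ≡ 1^2 = 1
120 = 64 + 32 + 16 + 8, so 118^120 ≡ 1·1·1·1 ≡ 1 (mod 557)
403·1 = 403 ≡ 403 (mod 557)
287 ≠ 403, so verification fails.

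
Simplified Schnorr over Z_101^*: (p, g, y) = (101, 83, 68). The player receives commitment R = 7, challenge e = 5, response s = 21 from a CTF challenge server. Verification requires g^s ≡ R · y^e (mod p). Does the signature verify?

verifies

g^s mod p:
83^2 = 6889 ≡ 21
83^4 ≡ 21^2 = 441 ≡ 37
83^8 ≡ 37^2 = 1369 ≡ 56
83^16 ≡ 56^2 = 3136 ≡ 5
21 = 16 + 4 + 1, so 83^21 ≡ 5·37·83 ≡ 3 (mod 101)
R · y^e mod p:
68^2 = 4624 ≡ 79
68^4 ≡ 79^2 = 6241 ≡ 80
5 = 4 + 1, so 68^5 ≡ 80·68 ≡ 87 (mod 101)
7·87 = 609 ≡ 3 (mod 101)
3 ≡ 3 (mod 101); signature holds.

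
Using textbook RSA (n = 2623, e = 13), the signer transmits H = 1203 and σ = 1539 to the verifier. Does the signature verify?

does not verify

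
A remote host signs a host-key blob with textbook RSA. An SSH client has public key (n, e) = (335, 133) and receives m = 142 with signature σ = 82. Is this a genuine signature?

forged

Squares mod 335: σ^1≡82, σ^2≡24, σ^4≡241, σ^8≡126, σ^16≡131, σ^32≡76, σ^64≡81, σ^128≡196
133 = 128 + 4 + 1, so σ^133 ≡ 196·241·82 ≡ 82 (mod 335)
The recovered value 82 does not match the digest 142.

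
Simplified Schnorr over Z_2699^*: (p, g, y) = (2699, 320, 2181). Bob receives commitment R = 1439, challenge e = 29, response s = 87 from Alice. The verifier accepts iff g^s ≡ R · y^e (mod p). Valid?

no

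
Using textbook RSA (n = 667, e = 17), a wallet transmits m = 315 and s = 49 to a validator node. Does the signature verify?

s^2 ≡ 49^2 = 2401 ≡ 400
s^4 ≡ 400^2 = 160000 ≡ 587
s^8 ≡ 587^2 = 344569 ≡ 397
s^16 ≡ 397^2 = 157609 ≡ 197
17 = 16 + 1, so s^17 ≡ 197·49 ≡ 315 (mod 667)
315 = m, so the signature checks out.

verifies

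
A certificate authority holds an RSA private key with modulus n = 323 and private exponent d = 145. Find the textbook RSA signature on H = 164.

164

Squares mod 323: H^1≡164, H^2≡87, H^4≡140, H^8≡220, H^16≡273, H^32≡239, H^64≡273, H^128≡239
145 = 128 + 16 + 1, so H^145 ≡ 239·273·164 ≡ 164 (mod 323)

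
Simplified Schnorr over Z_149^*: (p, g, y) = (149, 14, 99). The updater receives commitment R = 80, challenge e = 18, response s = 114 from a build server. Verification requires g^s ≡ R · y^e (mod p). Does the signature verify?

g^s mod p:
Squares mod 149: 14^1≡14, 14^2≡47, 14^4≡123, 14^8≡80, 14^16≡142, 14^32≡49, 14^64≡17
114 = 64 + 32 + 16 + 2, so 14^114 ≡ 17·49·142·47 ≡ 103 (mod 149)
R · y^e mod p:
Squares mod 149: 99^1≡99, 99^2≡116, 99^4≡46, 99^8≡30, 99^16≡6
18 = 16 + 2, so 99^18 ≡ 6·116 ≡ 100 (mod 149)
80·100 = 8000 ≡ 103 (mod 149)
103 ≡ 103 (mod 149); signature holds.

verifies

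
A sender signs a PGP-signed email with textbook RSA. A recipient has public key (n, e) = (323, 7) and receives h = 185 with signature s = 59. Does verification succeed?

s^2 ≡ 59^2 = 3481 ≡ 251
s^4 ≡ 251^2 = 63001 ≡ 16
7 = 4 + 2 + 1, so s^7 ≡ 16·251·59 ≡ 185 (mod 323)
Since 185 equals the digest 185, verification succeeds.

passes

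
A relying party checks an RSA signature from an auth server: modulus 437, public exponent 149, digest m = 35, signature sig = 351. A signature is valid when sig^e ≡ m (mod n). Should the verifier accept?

Squares mod 437: sig^1≡351, sig^2≡404, sig^4≡215, sig^8≡340, sig^16≡232, sig^32≡73, sig^64≡85, sig^128≡233
149 = 128 + 16 + 4 + 1, so sig^149 ≡ 233·232·215·351 ≡ 35 (mod 437)
Since 35 equals the digest 35, verification succeeds.

accept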